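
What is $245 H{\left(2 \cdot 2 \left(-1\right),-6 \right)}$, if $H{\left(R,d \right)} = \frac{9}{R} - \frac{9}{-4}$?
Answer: $0$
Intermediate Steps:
$H{\left(R,d \right)} = \frac{9}{4} + \frac{9}{R}$ ($H{\left(R,d \right)} = \frac{9}{R} - - \frac{9}{4} = \frac{9}{R} + \frac{9}{4} = \frac{9}{4} + \frac{9}{R}$)
$245 H{\left(2 \cdot 2 \left(-1\right),-6 \right)} = 245 \left(\frac{9}{4} + \frac{9}{2 \cdot 2 \left(-1\right)}\right) = 245 \left(\frac{9}{4} + \frac{9}{4 \left(-1\right)}\right) = 245 \left(\frac{9}{4} + \frac{9}{-4}\right) = 245 \left(\frac{9}{4} + 9 \left(- \frac{1}{4}\right)\right) = 245 \left(\frac{9}{4} - \frac{9}{4}\right) = 245 \cdot 0 = 0$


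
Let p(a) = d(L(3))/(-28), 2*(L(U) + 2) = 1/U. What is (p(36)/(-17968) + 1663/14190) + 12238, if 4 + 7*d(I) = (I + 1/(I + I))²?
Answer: 5766319592465177/471177020160 ≈ 12238.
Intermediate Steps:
L(U) = -2 + 1/(2*U)
d(I) = -4/7 + (I + 1/(2*I))²/7 (d(I) = -4/7 + (I + 1/(I + I))²/7 = -4/7 + (I + 1/(2*I))²/7)
p(a) = -271/121968 (p(a) = (-3/7 + (-2 + (½)/3)²/7 + 1/(28*(-2 + (½)/3)²))/(-28) = (-3/7 + (-2 + (½)*(⅓))²/7 + 1/(28*(-2 + (½)*(⅓))²))*(-1/28) = (-3/7 + (-2 + ⅙)²/7 + 1/(28*(-2 + ⅙)²))*(-1/28) = (-3/7 + (-11/6)²/7 + 1/(28*(-11/6)²))*(-1/28) = (-3/7 + (⅐)*(121/36) + (1/28)*(36/121))*(-1/28) = (-3/7 + 121/252 + 9/847)*(-1/28) = (271/4356)*(-1/28) = -271/121968)
(p(36)/(-17968) + 1663/14190) + 12238 = (-271/121968/(-17968) + 1663/14190) + 12238 = (-271/121968*(-1/17968) + 1663*(1/14190)) + 12238 = (271/2191521024 + 1663/14190) + 12238 = 55219747097/471177020160 + 12238 = 5766319592465177/471177020160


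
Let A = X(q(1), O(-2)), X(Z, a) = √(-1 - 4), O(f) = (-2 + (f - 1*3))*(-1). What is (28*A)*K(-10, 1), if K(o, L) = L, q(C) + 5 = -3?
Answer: 28*I*√5 ≈ 62.61*I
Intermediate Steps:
O(f) = 5 - f (O(f) = (-2 + (f - 3))*(-1) = (-2 + (-3 + f))*(-1) = (-5 + f)*(-1) = 5 - f)
q(C) = -8 (q(C) = -5 - 3 = -8)
X(Z, a) = I*√5 (X(Z, a) = √(-5) = I*√5)
A = I*√5 ≈ 2.2361*I
(28*A)*K(-10, 1) = (28*(I*√5))*1 = (28*I*√5)*1 = 28*I*√5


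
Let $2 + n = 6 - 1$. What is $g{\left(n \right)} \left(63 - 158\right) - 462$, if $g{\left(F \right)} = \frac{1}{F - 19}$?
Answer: $- \frac{7297}{16} \approx -456.06$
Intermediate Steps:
$n = 3$ ($n = -2 + \left(6 - 1\right) = -2 + 5 = 3$)
$g{\left(F \right)} = \frac{1}{-19 + F}$
$g{\left(n \right)} \left(63 - 158\right) - 462 = \frac{63 - 158}{-19 + 3} - 462 = \frac{63 - 158}{-16} - 462 = \left(- \frac{1}{16}\right) \left(-95\right) - 462 = \frac{95}{16} - 462 = - \frac{7297}{16}$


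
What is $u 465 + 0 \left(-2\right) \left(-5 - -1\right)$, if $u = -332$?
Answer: $-154380$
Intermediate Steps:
$u 465 + 0 \left(-2\right) \left(-5 - -1\right) = \left(-332\right) 465 + 0 \left(-2\right) \left(-5 - -1\right) = -154380 + 0 \left(-5 + 1\right) = -154380 + 0 \left(-4\right) = -154380 + 0 = -154380$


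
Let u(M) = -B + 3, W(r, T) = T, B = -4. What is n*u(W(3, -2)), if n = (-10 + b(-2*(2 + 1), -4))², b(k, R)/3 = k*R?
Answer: 26908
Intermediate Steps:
b(k, R) = 3*R*k (b(k, R) = 3*(k*R) = 3*(R*k) = 3*R*k)
n = 3844 (n = (-10 + 3*(-4)*(-2*(2 + 1)))² = (-10 + 3*(-4)*(-2*3))² = (-10 + 3*(-4)*(-6))² = (-10 + 72)² = 62² = 3844)
u(M) = 7 (u(M) = -1*(-4) + 3 = 4 + 3 = 7)
n*u(W(3, -2)) = 3844*7 = 26908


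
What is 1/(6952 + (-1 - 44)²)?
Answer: 1/8977 ≈ 0.00011140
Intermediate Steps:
1/(6952 + (-1 - 44)²) = 1/(6952 + (-45)²) = 1/(6952 + 2025) = 1/8977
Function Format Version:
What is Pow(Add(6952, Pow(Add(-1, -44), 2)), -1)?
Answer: Rational(1, 8977) ≈ 0.00011140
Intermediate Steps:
Pow(Add(6952, Pow(Add(-1, -44), 2)), -1) = Pow(Add(6952, Pow(-45, 2)), -1) = Pow(Add(6952, 2025), -1) = Pow(8977, -1) = Rational(1, 8977)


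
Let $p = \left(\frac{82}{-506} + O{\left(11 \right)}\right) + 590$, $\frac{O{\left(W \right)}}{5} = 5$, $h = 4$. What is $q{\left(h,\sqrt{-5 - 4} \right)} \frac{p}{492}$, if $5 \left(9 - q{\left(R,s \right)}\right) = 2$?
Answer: $\frac{81571}{7590} \approx 10.747$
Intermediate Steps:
$O{\left(W \right)} = 25$ ($O{\left(W \right)} = 5 \cdot 5 = 25$)
$q{\left(R,s \right)} = \frac{43}{5}$ ($q{\left(R,s \right)} = 9 - \frac{2}{5} = \frac{43}{5}$)
$p = \frac{155554}{253}$ ($p = \left(\frac{82}{-506} + 25\right) + 590 = \left(82 \left(- \frac{1}{506}\right) + 25\right) + 590 = \left(- \frac{41}{253} + 25\right) + 590 = \frac{6284}{253} + 590 = \frac{155554}{253} \approx 614.84$)
$q{\left(h,\sqrt{-5 - 4} \right)} \frac{p}{492} = \frac{43 \frac{155554}{253 \cdot 492}}{5} = \frac{43 \cdot \frac{155554}{253} \cdot \frac{1}{492}}{5} = \frac{43}{5} \cdot \frac{1897}{1518} = \frac{81571}{7590}$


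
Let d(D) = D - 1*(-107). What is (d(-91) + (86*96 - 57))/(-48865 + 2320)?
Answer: -1643/9309 ≈ -0.17650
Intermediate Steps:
d(D) = 107 + D (d(D) = D + 107 = 107 + D)
(d(-91) + (86*96 - 57))/(-48865 + 2320) = ((107 - 91) + (86*96 - 57))/(-48865 + 2320) = (16 + (8256 - 57))/(-46545) = (16 + 8199)*(-1/46545) = 8215*(-1/46545) = -1643/9309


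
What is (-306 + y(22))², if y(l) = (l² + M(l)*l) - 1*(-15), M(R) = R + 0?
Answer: 458329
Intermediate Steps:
M(R) = R
y(l) = 15 + 2*l² (y(l) = (l² + l*l) - 1*(-15) = (l² + l²) + 15 = 2*l² + 15 = 15 + 2*l²)
(-306 + y(22))² = (-306 + (15 + 2*22²))² = (-306 + (15 + 2*484))² = (-306 + (15 + 968))² = (-306 + 983)² = 677² = 458329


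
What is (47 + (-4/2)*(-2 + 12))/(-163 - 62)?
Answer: -3/25 ≈ -0.12000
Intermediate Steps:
(47 + (-4/2)*(-2 + 12))/(-163 - 62) = (47 - 4*½*10)/(-225) = (47 - 2*10)*(-1/225) = (47 - 20)*(-1/225) = 27*(-1/225) = -3/25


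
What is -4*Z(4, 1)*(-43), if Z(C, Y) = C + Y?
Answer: 860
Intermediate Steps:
-4*Z(4, 1)*(-43) = -4*(4 + 1)*(-43) = -4*5*(-43) = -20*(-43) = 860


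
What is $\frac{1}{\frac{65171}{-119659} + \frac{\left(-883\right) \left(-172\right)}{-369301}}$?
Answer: $- \frac{44190188359}{42241045755} \approx -1.0461$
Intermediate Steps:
$\frac{1}{\frac{65171}{-119659} + \frac{\left(-883\right) \left(-172\right)}{-369301}} = \frac{1}{65171 \left(- \frac{1}{119659}\right) + 151876 \left(- \frac{1}{369301}\right)} = \frac{1}{- \frac{65171}{119659} - \frac{151876}{369301}} = \frac{1}{- \frac{42241045755}{44190188359}} = - \frac{44190188359}{42241045755}$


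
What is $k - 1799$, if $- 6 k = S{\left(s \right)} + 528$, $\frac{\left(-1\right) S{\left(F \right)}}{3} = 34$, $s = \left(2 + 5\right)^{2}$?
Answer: $-1870$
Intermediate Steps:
$s = 49$ ($s = 7^{2} = 49$)
$S{\left(F \right)} = -102$ ($S{\left(F \right)} = \left(-3\right) 34 = -102$)
$k = -71$ ($k = - \frac{-102 + 528}{6} = \left(- \frac{1}{6}\right) 426 = -71$)
$k - 1799 = -71 - 1799 = -1870$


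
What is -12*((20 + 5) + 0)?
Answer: -300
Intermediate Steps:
-12*((20 + 5) + 0) = -12*(25 + 0) = -12*25 = -300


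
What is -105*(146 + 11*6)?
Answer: -22260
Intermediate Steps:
-105*(146 + 11*6) = -105*(146 + 66) = -105*212 = -22260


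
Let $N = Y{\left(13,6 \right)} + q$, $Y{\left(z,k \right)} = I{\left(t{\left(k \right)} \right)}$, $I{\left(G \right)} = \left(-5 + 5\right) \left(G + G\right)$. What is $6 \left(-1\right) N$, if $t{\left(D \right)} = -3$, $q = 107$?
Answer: $-642$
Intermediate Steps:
$I{\left(G \right)} = 0$ ($I{\left(G \right)} = 0 \cdot 2 G = 0$)
$Y{\left(z,k \right)} = 0$
$N = 107$ ($N = 0 + 107 = 107$)
$6 \left(-1\right) N = 6 \left(-1\right) 107 = \left(-6\right) 107 = -642$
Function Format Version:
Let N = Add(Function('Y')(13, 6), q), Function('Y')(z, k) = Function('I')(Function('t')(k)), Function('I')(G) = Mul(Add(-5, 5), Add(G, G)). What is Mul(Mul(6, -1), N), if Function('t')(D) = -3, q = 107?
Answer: -642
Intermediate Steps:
Function('I')(G) = 0 (Function('I')(G) = Mul(0, Mul(2, G)) = 0)
Function('Y')(z, k) = 0
N = 107 (N = Add(0, 107) = 107)
Mul(Mul(6, -1), N) = Mul(Mul(6, -1), 107) = Mul(-6, 107) = -642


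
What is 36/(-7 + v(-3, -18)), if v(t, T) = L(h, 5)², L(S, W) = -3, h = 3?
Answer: 18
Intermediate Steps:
v(t, T) = 9 (v(t, T) = (-3)² = 9)
36/(-7 + v(-3, -18)) = 36/(-7 + 9) = 36/2 = (½)*36 = 18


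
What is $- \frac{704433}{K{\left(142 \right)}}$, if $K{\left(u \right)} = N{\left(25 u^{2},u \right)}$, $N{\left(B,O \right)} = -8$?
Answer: $\frac{704433}{8} \approx 88054.0$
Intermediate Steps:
$K{\left(u \right)} = -8$
$- \frac{704433}{K{\left(142 \right)}} = - \frac{704433}{-8} = \left(-704433\right) \left(- \frac{1}{8}\right) = \frac{704433}{8}$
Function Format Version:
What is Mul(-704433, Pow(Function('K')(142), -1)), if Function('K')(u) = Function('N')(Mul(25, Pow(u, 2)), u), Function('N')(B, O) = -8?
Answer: Rational(704433, 8) ≈ 88054.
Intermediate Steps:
Function('K')(u) = -8
Mul(-704433, Pow(Function('K')(142), -1)) = Mul(-704433, Pow(-8, -1)) = Mul(-704433, Rational(-1, 8)) = Rational(704433, 8)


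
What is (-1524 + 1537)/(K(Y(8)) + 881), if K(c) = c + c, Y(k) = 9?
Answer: 13/899 ≈ 0.014461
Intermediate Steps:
K(c) = 2*c
(-1524 + 1537)/(K(Y(8)) + 881) = (-1524 + 1537)/(2*9 + 881) = 13/(18 + 881) = 13/899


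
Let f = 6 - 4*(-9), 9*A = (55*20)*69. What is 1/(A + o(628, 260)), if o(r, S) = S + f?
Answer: 3/26206 ≈ 0.00011448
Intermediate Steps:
A = 25300/3 (A = ((55*20)*69)/9 = (1100*69)/9 = (⅑)*75900 = 25300/3 ≈ 8433.3)
f = 42 (f = 6 + 36 = 42)
o(r, S) = 42 + S (o(r, S) = S + 42 = 42 + S)
1/(A + o(628, 260)) = 1/(25300/3 + (42 + 260)) = 1/(25300/3 + 302) = 1/(26206/3) = 3/26206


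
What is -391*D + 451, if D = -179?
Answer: 70440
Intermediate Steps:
-391*D + 451 = -391*(-179) + 451 = 69989 + 451 = 70440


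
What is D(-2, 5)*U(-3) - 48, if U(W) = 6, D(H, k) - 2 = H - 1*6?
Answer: -84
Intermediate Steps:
D(H, k) = -4 + H (D(H, k) = 2 + (H - 1*6) = 2 + (H - 6) = 2 + (-6 + H) = -4 + H)
D(-2, 5)*U(-3) - 48 = (-4 - 2)*6 - 48 = -6*6 - 48 = -36 - 48 = -84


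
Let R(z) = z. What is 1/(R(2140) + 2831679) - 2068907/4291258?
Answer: -5862903674575/12160648454302 ≈ -0.48212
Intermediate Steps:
1/(R(2140) + 2831679) - 2068907/4291258 = 1/(2140 + 2831679) - 2068907/4291258 = 1/2833819 - 2068907/4291258 = -5862903674575/12160648454302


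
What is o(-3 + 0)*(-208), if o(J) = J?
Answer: 624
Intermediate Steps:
o(-3 + 0)*(-208) = (-3 + 0)*(-208) = -3*(-208) = 624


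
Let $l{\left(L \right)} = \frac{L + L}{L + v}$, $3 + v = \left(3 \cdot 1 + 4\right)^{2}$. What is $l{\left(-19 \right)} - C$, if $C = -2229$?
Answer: $\frac{60145}{27} \approx 2227.6$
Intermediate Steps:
$v = 46$ ($v = -3 + \left(3 \cdot 1 + 4\right)^{2} = -3 + \left(3 + 4\right)^{2} = -3 + 7^{2} = -3 + 49 = 46$)
$l{\left(L \right)} = \frac{2 L}{46 + L}$ ($l{\left(L \right)} = \frac{L + L}{L + 46} = \frac{2 L}{46 + L}$)
$l{\left(-19 \right)} - C = 2 \left(-19\right) \frac{1}{46 - 19} - -2229 = 2 \left(-19\right) \frac{1}{27} + 2229 = - \frac{38}{27} + 2229 = \frac{60145}{27}$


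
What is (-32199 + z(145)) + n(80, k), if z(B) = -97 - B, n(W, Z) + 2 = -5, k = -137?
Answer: -32448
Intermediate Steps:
n(W, Z) = -7 (n(W, Z) = -2 - 5 = -7)
(-32199 + z(145)) + n(80, k) = (-32199 + (-97 - 1*145)) - 7 = (-32199 + (-97 - 145)) - 7 = (-32199 - 242) - 7 = -32441 - 7 = -32448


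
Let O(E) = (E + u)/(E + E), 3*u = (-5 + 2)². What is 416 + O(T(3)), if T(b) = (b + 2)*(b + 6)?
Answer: 6248/15 ≈ 416.53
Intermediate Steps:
u = 3 (u = (-5 + 2)²/3 = (⅓)*(-3)² = (⅓)*9 = 3)
T(b) = (2 + b)*(6 + b)
O(E) = (3 + E)/(2*E) (O(E) = (E + 3)/(E + E) = (3 + E)/((2*E)) = (3 + E)*(1/(2*E)) = (3 + E)/(2*E))
416 + O(T(3)) = 416 + (3 + (12 + 3² + 8*3))/(2*(12 + 3² + 8*3)) = 416 + (3 + (12 + 9 + 24))/(2*(12 + 9 + 24)) = 416 + (½)*(3 + 45)/45 = 416 + (½)*(1/45)*48 = 416 + 8/15 = 6248/15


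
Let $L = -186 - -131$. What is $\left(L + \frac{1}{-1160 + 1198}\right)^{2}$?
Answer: $\frac{4363921}{1444} \approx 3022.1$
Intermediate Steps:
$L = -55$ ($L = -186 + 131 = -55$)
$\left(L + \frac{1}{-1160 + 1198}\right)^{2} = \left(-55 + \frac{1}{-1160 + 1198}\right)^{2} = \left(-55 + \frac{1}{38}\right)^{2} = \left(- \frac{2089}{38}\right)^{2} = \frac{4363921}{1444}$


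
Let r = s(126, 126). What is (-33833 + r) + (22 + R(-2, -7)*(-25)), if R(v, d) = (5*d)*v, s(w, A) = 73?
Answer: -35488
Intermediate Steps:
R(v, d) = 5*d*v
r = 73
(-33833 + r) + (22 + R(-2, -7)*(-25)) = (-33833 + 73) + (22 + (5*(-7)*(-2))*(-25)) = -33760 + (22 + 70*(-25)) = -33760 + (22 - 1750) = -33760 - 1728 = -35488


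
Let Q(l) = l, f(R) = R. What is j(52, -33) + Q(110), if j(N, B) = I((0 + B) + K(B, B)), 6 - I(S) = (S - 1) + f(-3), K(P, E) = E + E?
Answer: 219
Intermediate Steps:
K(P, E) = 2*E
I(S) = 10 - S (I(S) = 6 - ((S - 1) - 3) = 6 - ((-1 + S) - 3) = 6 - (-4 + S) = 6 + (4 - S) = 10 - S)
j(N, B) = 10 - 3*B (j(N, B) = 10 - ((0 + B) + 2*B) = 10 - (B + 2*B) = 10 - 3*B)
j(52, -33) + Q(110) = (10 - 3*(-33)) + 110 = (10 + 99) + 110 = 109 + 110 = 219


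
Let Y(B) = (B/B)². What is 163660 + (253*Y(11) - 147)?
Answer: 163766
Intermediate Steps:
Y(B) = 1 (Y(B) = 1² = 1)
163660 + (253*Y(11) - 147) = 163660 + (253*1 - 147) = 163660 + (253 - 147) = 163660 + 106 = 163766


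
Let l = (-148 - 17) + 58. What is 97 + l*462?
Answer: -49337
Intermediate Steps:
l = -107 (l = -165 + 58 = -107)
97 + l*462 = 97 - 107*462 = 97 - 49434 = -49337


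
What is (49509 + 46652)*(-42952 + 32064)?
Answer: -1047000968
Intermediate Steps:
(49509 + 46652)*(-42952 + 32064) = 96161*(-10888) = -1047000968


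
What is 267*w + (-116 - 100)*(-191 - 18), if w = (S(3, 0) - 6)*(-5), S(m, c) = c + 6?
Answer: 45144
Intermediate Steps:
S(m, c) = 6 + c
w = 0 (w = ((6 + 0) - 6)*(-5) = (6 - 6)*(-5) = 0*(-5) = 0)
267*w + (-116 - 100)*(-191 - 18) = 267*0 + (-116 - 100)*(-191 - 18) = 0 - 216*(-209) = 0 + 45144 = 45144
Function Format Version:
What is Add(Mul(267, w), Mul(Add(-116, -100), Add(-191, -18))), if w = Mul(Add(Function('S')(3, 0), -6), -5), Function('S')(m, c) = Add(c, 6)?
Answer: 45144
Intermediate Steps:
Function('S')(m, c) = Add(6, c)
w = 0 (w = Mul(Add(Add(6, 0), -6), -5) = Mul(Add(6, -6), -5) = Mul(0, -5) = 0)
Add(Mul(267, w), Mul(Add(-116, -100), Add(-191, -18))) = Add(Mul(267, 0), Mul(Add(-116, -100), Add(-191, -18))) = Add(0, Mul(-216, -209)) = Add(0, 45144) = 45144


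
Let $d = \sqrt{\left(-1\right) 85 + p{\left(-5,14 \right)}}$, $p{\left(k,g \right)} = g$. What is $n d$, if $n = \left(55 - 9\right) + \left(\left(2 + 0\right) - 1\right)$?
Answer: $47 i \sqrt{71} \approx 396.03 i$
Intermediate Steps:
$d = i \sqrt{71}$ ($d = \sqrt{\left(-1\right) 85 + 14} = \sqrt{-85 + 14} = \sqrt{-71} = i \sqrt{71} \approx 8.4261 i$)
$n = 47$ ($n = 46 + \left(2 - 1\right) = 46 + 1 = 47$)
$n d = 47 i \sqrt{71}$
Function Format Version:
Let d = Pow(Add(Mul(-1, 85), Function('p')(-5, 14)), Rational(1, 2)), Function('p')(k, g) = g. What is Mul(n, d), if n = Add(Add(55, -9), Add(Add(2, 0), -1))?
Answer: Mul(47, I, Pow(71, Rational(1, 2))) ≈ Mul(396.03, I)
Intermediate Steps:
d = Mul(I, Pow(71, Rational(1, 2))) (d = Pow(Add(Mul(-1, 85), 14), Rational(1, 2)) = Pow(Add(-85, 14), Rational(1, 2)) = Pow(-71, Rational(1, 2)) = Mul(I, Pow(71, Rational(1, 2))) ≈ Mul(8.4261, I))
n = 47 (n = Add(46, Add(2, -1)) = Add(46, 1) = 47)
Mul(n, d) = Mul(47, Mul(I, Pow(71, Rational(1, 2)))) = Mul(47, I, Pow(71, Rational(1, 2)))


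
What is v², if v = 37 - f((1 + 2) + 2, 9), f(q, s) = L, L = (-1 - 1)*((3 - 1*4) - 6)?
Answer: 529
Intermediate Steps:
L = 14 (L = -2*((3 - 4) - 6) = -2*(-1 - 6) = -2*(-7) = 14)
f(q, s) = 14
v = 23 (v = 37 - 1*14 = 37 - 14 = 23)
v² = 23² = 529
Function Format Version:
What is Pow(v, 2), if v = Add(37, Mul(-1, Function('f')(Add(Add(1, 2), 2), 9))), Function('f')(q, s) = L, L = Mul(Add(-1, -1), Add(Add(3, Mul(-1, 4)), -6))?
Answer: 529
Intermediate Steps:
L = 14 (L = Mul(-2, Add(Add(3, -4), -6)) = Mul(-2, Add(-1, -6)) = Mul(-2, -7) = 14)
Function('f')(q, s) = 14
v = 23 (v = Add(37, Mul(-1, 14)) = Add(37, -14) = 23)
Pow(v, 2) = Pow(23, 2) = 529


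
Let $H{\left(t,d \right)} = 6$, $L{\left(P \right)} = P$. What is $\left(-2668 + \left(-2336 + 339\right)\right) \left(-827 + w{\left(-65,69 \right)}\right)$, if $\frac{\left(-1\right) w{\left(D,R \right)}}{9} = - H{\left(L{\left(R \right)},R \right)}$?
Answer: $3606045$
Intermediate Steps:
$w{\left(D,R \right)} = 54$ ($w{\left(D,R \right)} = - 9 \left(\left(-1\right) 6\right) = \left(-9\right) \left(-6\right) = 54$)
$\left(-2668 + \left(-2336 + 339\right)\right) \left(-827 + w{\left(-65,69 \right)}\right) = \left(-2668 + \left(-2336 + 339\right)\right) \left(-827 + 54\right) = \left(-2668 - 1997\right) \left(-773\right) = \left(-4665\right) \left(-773\right) = 3606045$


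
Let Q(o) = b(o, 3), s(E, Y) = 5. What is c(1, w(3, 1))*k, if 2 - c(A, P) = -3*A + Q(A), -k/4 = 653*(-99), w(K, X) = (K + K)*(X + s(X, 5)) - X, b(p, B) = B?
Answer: 517176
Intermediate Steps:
Q(o) = 3
w(K, X) = -X + 2*K*(5 + X) (w(K, X) = (K + K)*(X + 5) - X = (2*K)*(5 + X) - X = 2*K*(5 + X) - X = -X + 2*K*(5 + X))
k = 258588 (k = -2612*(-99) = -4*(-64647) = 258588)
c(A, P) = -1 + 3*A (c(A, P) = 2 - (-3*A + 3) = 2 - (3 - 3*A) = 2 + (-3 + 3*A) = -1 + 3*A)
c(1, w(3, 1))*k = (-1 + 3*1)*258588 = (-1 + 3)*258588 = 2*258588 = 517176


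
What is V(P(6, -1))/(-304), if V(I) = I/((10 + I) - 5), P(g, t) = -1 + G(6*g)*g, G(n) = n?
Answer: -43/13376 ≈ -0.0032147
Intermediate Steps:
P(g, t) = -1 + 6*g² (P(g, t) = -1 + (6*g)*g = -1 + 6*g²)
V(I) = I/(5 + I)
V(P(6, -1))/(-304) = ((-1 + 6*6²)/(5 + (-1 + 6*6²)))/(-304) = ((-1 + 6*36)/(5 + (-1 + 6*36)))*(-1/304) = ((-1 + 216)/(5 + (-1 + 216)))*(-1/304) = (215/(5 + 215))*(-1/304) = (215/220)*(-1/304) = (215*(1/220))*(-1/304) = (43/44)*(-1/304) = -43/13376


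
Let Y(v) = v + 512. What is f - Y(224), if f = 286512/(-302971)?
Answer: -223273168/302971 ≈ -736.95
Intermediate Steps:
Y(v) = 512 + v
f = -286512/302971 (f = 286512*(-1/302971) = -286512/302971 ≈ -0.94567)
f - Y(224) = -286512/302971 - (512 + 224) = -286512/302971 - 1*736 = -286512/302971 - 736 = -223273168/302971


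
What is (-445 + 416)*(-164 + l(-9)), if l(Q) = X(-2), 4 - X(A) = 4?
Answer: 4756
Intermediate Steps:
X(A) = 0 (X(A) = 4 - 1*4 = 4 - 4 = 0)
l(Q) = 0
(-445 + 416)*(-164 + l(-9)) = (-445 + 416)*(-164 + 0) = -29*(-164) = 4756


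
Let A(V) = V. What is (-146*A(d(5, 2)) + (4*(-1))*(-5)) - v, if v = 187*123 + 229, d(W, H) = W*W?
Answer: -26860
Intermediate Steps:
d(W, H) = W**2
v = 23230 (v = 23001 + 229 = 23230)
(-146*A(d(5, 2)) + (4*(-1))*(-5)) - v = (-146*5**2 + (4*(-1))*(-5)) - 1*23230 = (-146*25 - 4*(-5)) - 23230 = (-3650 + 20) - 23230 = -3630 - 23230 = -26860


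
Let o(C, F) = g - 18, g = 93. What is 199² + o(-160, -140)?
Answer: 39676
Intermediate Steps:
o(C, F) = 75 (o(C, F) = 93 - 18 = 75)
199² + o(-160, -140) = 199² + 75 = 39601 + 75 = 39676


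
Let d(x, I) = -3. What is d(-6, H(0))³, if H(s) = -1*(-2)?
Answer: -27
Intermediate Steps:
H(s) = 2
d(-6, H(0))³ = (-3)³ = -27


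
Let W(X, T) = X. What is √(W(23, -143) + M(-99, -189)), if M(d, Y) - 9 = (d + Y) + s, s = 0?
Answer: 16*I ≈ 16.0*I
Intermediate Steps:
M(d, Y) = 9 + Y + d (M(d, Y) = 9 + ((d + Y) + 0) = 9 + ((Y + d) + 0) = 9 + (Y + d) = 9 + Y + d)
√(W(23, -143) + M(-99, -189)) = √(23 + (9 - 189 - 99)) = √(23 - 279) = √(-256) = 16*I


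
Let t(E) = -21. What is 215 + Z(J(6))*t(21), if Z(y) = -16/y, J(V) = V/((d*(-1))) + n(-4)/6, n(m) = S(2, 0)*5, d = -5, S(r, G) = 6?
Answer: 8345/31 ≈ 269.19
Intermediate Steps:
n(m) = 30 (n(m) = 6*5 = 30)
J(V) = 5 + V/5 (J(V) = V/((-5*(-1))) + 30/6 = V/5 + 30*(⅙) = V*(⅕) + 5 = V/5 + 5 = 5 + V/5)
215 + Z(J(6))*t(21) = 215 - 16/(5 + (⅕)*6)*(-21) = 215 - 16/(5 + 6/5)*(-21) = 215 - 16/31/5*(-21) = 215 - 16*5/31*(-21) = 215 - 80/31*(-21) = 215 + 1680/31 = 8345/31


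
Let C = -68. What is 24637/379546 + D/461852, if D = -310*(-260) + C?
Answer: 10486061549/43823519798 ≈ 0.23928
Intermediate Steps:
D = 80532 (D = -310*(-260) - 68 = 80600 - 68 = 80532)
24637/379546 + D/461852 = 24637/379546 + 80532/461852 = 24637*(1/379546) + 80532*(1/461852) = 24637/379546 + 20133/115463 = 10486061549/43823519798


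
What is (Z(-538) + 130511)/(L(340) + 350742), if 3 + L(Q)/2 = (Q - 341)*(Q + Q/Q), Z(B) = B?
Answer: 129973/350054 ≈ 0.37129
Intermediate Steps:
L(Q) = -6 + 2*(1 + Q)*(-341 + Q) (L(Q) = -6 + 2*((Q - 341)*(Q + Q/Q)) = -6 + 2*((-341 + Q)*(Q + 1)) = -6 + 2*((-341 + Q)*(1 + Q)) = -6 + 2*((1 + Q)*(-341 + Q)) = -6 + 2*(1 + Q)*(-341 + Q))
(Z(-538) + 130511)/(L(340) + 350742) = (-538 + 130511)/((-688 - 680*340 + 2*340²) + 350742) = 129973/((-688 - 231200 + 2*115600) + 350742) = 129973/((-688 - 231200 + 231200) + 350742) = 129973/(-688 + 350742) = 129973/350054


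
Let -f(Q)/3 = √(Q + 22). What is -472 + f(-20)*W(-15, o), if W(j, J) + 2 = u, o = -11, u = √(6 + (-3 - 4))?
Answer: -472 + 3*√2*(2 - I) ≈ -463.51 - 4.2426*I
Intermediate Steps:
u = I (u = √(6 - 7) = √(-1) = I ≈ 1.0*I)
f(Q) = -3*√(22 + Q) (f(Q) = -3*√(Q + 22) = -3*√(22 + Q))
W(j, J) = -2 + I
-472 + f(-20)*W(-15, o) = -472 + (-3*√(22 - 20))*(-2 + I) = -472 + (-3*√2)*(-2 + I) = -472 - 3*√2*(-2 + I)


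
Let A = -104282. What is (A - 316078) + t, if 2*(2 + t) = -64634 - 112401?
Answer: -1017759/2 ≈ -5.0888e+5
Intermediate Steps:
t = -177039/2 (t = -2 + (-64634 - 112401)/2 = -2 + (½)*(-177035) = -2 - 177035/2 = -177039/2 ≈ -88520.)
(A - 316078) + t = (-104282 - 316078) - 177039/2 = -420360 - 177039/2 = -1017759/2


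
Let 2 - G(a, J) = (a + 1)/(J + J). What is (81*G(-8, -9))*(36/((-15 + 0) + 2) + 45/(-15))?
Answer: -19575/26 ≈ -752.88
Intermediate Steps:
G(a, J) = 2 - (1 + a)/(2*J) (G(a, J) = 2 - (a + 1)/(J + J) = 2 - (1 + a)/(2*J))
(81*G(-8, -9))*(36/((-15 + 0) + 2) + 45/(-15)) = (81*((½)*(-1 - 1*(-8) + 4*(-9))/(-9)))*(36/((-15 + 0) + 2) + 45/(-15)) = (81*((½)*(-⅑)*(-1 + 8 - 36)))*(36/(-15 + 2) + 45*(-1/15)) = (81*((½)*(-⅑)*(-29)))*(36/(-13) - 3) = (81*(29/18))*(36*(-1/13) - 3) = 261*(-36/13 - 3)/2 = (261/2)*(-75/13) = -19575/26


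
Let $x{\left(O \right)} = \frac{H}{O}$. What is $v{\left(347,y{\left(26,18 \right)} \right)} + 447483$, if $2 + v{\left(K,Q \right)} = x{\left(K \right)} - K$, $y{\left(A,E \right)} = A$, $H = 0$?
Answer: $447134$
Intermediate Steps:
$x{\left(O \right)} = 0$ ($x{\left(O \right)} = \frac{0}{O} = 0$)
$v{\left(K,Q \right)} = -2 - K$ ($v{\left(K,Q \right)} = -2 + \left(0 - K\right) = -2 - K$)
$v{\left(347,y{\left(26,18 \right)} \right)} + 447483 = \left(-2 - 347\right) + 447483 = -349 + 447483 = 447134$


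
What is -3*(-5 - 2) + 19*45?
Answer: 876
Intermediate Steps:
-3*(-5 - 2) + 19*45 = -3*(-7) + 855 = 21 + 855 = 876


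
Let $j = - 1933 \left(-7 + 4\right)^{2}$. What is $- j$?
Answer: $17397$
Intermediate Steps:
$j = -17397$ ($j = - 1933 \left(-3\right)^{2} = \left(-1933\right) 9 = -17397$)
$- j = \left(-1\right) \left(-17397\right) = 17397$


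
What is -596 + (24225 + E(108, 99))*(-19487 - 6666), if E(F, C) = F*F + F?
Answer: -941430137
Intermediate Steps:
E(F, C) = F + F**2 (E(F, C) = F**2 + F = F + F**2)
-596 + (24225 + E(108, 99))*(-19487 - 6666) = -596 + (24225 + 108*(1 + 108))*(-19487 - 6666) = -596 + (24225 + 108*109)*(-26153) = -596 + (24225 + 11772)*(-26153) = -596 + 35997*(-26153) = -596 - 941429541 = -941430137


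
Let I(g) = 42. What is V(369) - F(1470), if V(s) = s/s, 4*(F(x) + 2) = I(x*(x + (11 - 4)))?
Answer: -15/2 ≈ -7.5000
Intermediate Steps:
F(x) = 17/2 (F(x) = -2 + (¼)*42 = -2 + 21/2 = 17/2)
V(s) = 1
V(369) - F(1470) = 1 - 1*17/2 = 1 - 17/2 = -15/2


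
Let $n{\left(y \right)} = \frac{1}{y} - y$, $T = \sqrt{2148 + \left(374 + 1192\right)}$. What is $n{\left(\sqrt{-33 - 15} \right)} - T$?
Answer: $- \sqrt{3714} - \frac{49 i \sqrt{3}}{12} \approx -60.943 - 7.0725 i$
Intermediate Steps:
$T = \sqrt{3714}$ ($T = \sqrt{2148 + 1566} = \sqrt{3714} \approx 60.943$)
$n{\left(\sqrt{-33 - 15} \right)} - T = \left(\frac{1}{\sqrt{-33 - 15}} - \sqrt{-33 - 15}\right) - \sqrt{3714} = \left(\frac{1}{\sqrt{-48}} - \sqrt{-48}\right) - \sqrt{3714} = \left(\frac{1}{4 i \sqrt{3}} - 4 i \sqrt{3}\right) - \sqrt{3714} = \left(- \frac{i \sqrt{3}}{12} - 4 i \sqrt{3}\right) - \sqrt{3714} = - \frac{49 i \sqrt{3}}{12} - \sqrt{3714} = - \sqrt{3714} - \frac{49 i \sqrt{3}}{12}$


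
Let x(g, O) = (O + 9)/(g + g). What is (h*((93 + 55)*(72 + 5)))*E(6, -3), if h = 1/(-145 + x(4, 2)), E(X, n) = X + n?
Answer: -91168/383 ≈ -238.04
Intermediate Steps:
x(g, O) = (9 + O)/(2*g) (x(g, O) = (9 + O)/((2*g)) = (9 + O)*(1/(2*g)) = (9 + O)/(2*g))
h = -8/1149 (h = 1/(-145 + (½)*(9 + 2)/4) = 1/(-145 + (½)*(¼)*11) = 1/(-145 + 11/8) = 1/(-1149/8) = -8/1149 ≈ -0.0069626)
(h*((93 + 55)*(72 + 5)))*E(6, -3) = (-8*(93 + 55)*(72 + 5)/1149)*(6 - 3) = -1184*77/1149*3 = -8/1149*11396*3 = -91168/1149*3 = -91168/383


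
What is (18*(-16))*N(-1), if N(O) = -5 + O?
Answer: 1728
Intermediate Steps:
(18*(-16))*N(-1) = (18*(-16))*(-5 - 1) = -288*(-6) = 1728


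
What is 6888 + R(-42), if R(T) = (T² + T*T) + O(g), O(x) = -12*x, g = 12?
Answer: 10272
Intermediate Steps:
R(T) = -144 + 2*T² (R(T) = (T² + T*T) - 12*12 = (T² + T²) - 144 = 2*T² - 144 = -144 + 2*T²)
6888 + R(-42) = 6888 + (-144 + 2*(-42)²) = 6888 + (-144 + 2*1764) = 6888 + (-144 + 3528) = 6888 + 3384 = 10272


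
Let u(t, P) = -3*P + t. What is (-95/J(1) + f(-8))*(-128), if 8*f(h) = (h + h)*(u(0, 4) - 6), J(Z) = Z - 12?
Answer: -62848/11 ≈ -5713.5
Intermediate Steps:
J(Z) = -12 + Z
u(t, P) = t - 3*P
f(h) = -9*h/2 (f(h) = ((h + h)*((0 - 3*4) - 6))/8 = ((2*h)*((0 - 12) - 6))/8 = ((2*h)*(-12 - 6))/8 = ((2*h)*(-18))/8 = (-36*h)/8 = -9*h/2)
(-95/J(1) + f(-8))*(-128) = (-95/(-12 + 1) - 9/2*(-8))*(-128) = (-95/(-11) + 36)*(-128) = (-95*(-1/11) + 36)*(-128) = (95/11 + 36)*(-128) = (491/11)*(-128) = -62848/11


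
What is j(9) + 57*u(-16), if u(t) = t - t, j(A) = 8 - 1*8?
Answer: 0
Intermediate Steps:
j(A) = 0 (j(A) = 8 - 8 = 0)
u(t) = 0
j(9) + 57*u(-16) = 0 + 57*0 = 0 + 0 = 0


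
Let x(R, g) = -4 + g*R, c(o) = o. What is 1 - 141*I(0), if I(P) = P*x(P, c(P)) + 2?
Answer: -281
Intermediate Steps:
x(R, g) = -4 + R*g
I(P) = 2 + P*(-4 + P²) (I(P) = P*(-4 + P*P) + 2 = P*(-4 + P²) + 2 = 2 + P*(-4 + P²))
1 - 141*I(0) = 1 - 141*(2 + 0*(-4 + 0²)) = 1 - 141*(2 + 0*(-4 + 0)) = 1 - 141*(2 + 0*(-4)) = 1 - 141*(2 + 0) = 1 - 141*2 = 1 - 282 = -281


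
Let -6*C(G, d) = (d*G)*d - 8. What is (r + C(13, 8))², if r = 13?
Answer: 139129/9 ≈ 15459.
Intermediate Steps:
C(G, d) = 4/3 - G*d²/6 (C(G, d) = -((d*G)*d - 8)/6 = -((G*d)*d - 8)/6 = -(G*d² - 8)/6 = -(-8 + G*d²)/6 = 4/3 - G*d²/6)
(r + C(13, 8))² = (13 + (4/3 - ⅙*13*8²))² = (13 + (4/3 - ⅙*13*64))² = (13 + (4/3 - 416/3))² = (13 - 412/3)² = (-373/3)² = 139129/9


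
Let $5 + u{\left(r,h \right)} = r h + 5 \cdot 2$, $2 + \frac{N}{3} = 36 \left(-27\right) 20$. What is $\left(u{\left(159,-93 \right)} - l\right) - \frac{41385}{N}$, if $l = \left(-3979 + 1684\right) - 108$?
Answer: $- \frac{240658723}{19442} \approx -12378.0$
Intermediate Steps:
$N = -58326$ ($N = -6 + 3 \cdot 36 \left(-27\right) 20 = -6 + 3 \left(\left(-972\right) 20\right) = -6 + 3 \left(-19440\right) = -6 - 58320 = -58326$)
$u{\left(r,h \right)} = 5 + h r$ ($u{\left(r,h \right)} = -5 + \left(r h + 5 \cdot 2\right) = -5 + \left(h r + 10\right) = -5 + \left(10 + h r\right) = 5 + h r$)
$l = -2403$ ($l = -2295 - 108 = -2403$)
$\left(u{\left(159,-93 \right)} - l\right) - \frac{41385}{N} = \left(\left(5 - 14787\right) - -2403\right) - \frac{41385}{-58326} = \left(\left(5 - 14787\right) + 2403\right) - 41385 \left(- \frac{1}{58326}\right) = \left(-14782 + 2403\right) - - \frac{13795}{19442} = -12379 + \frac{13795}{19442} = - \frac{240658723}{19442}$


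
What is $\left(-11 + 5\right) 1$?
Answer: $-6$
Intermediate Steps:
$\left(-11 + 5\right) 1 = \left(-6\right) 1 = -6$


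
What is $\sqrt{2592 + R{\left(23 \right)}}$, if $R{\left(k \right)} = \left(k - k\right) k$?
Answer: $36 \sqrt{2} \approx 50.912$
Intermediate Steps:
$R{\left(k \right)} = 0$ ($R{\left(k \right)} = 0 k = 0$)
$\sqrt{2592 + R{\left(23 \right)}} = \sqrt{2592 + 0} = \sqrt{2592} = 36 \sqrt{2}$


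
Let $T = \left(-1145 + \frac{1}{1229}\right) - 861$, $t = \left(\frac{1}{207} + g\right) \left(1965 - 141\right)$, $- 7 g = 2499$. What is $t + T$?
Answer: $- \frac{55389061073}{84801} \approx -6.5317 \cdot 10^{5}$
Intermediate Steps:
$g = -357$ ($g = \left(- \frac{1}{7}\right) 2499 = -357$)
$t = - \frac{44929984}{69}$ ($t = \left(\frac{1}{207} - 357\right) \left(1965 - 141\right) = \left(\frac{1}{207} - 357\right) 1824 = \left(- \frac{73898}{207}\right) 1824 = - \frac{44929984}{69} \approx -6.5116 \cdot 10^{5}$)
$T = - \frac{2465373}{1229}$ ($T = \left(-1145 + \frac{1}{1229}\right) - 861 = - \frac{1407204}{1229} - 861 = - \frac{2465373}{1229} \approx -2006.0$)
$t + T = - \frac{44929984}{69} - \frac{2465373}{1229} = - \frac{55389061073}{84801}$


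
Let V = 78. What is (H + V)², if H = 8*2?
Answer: 8836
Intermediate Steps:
H = 16
(H + V)² = (16 + 78)² = 94² = 8836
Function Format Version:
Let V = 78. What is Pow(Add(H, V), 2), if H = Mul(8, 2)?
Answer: 8836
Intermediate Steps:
H = 16
Pow(Add(H, V), 2) = Pow(Add(16, 78), 2) = Pow(94, 2) = 8836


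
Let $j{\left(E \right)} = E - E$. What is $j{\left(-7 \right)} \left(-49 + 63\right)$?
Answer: $0$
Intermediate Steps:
$j{\left(E \right)} = 0$
$j{\left(-7 \right)} \left(-49 + 63\right) = 0 \left(-49 + 63\right) = 0 \cdot 14 = 0$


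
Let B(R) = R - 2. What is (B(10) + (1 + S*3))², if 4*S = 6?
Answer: 729/4 ≈ 182.25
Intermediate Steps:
S = 3/2 (S = (¼)*6 = 3/2 ≈ 1.5000)
B(R) = -2 + R
(B(10) + (1 + S*3))² = ((-2 + 10) + (1 + (3/2)*3))² = (8 + (1 + 9/2))² = (8 + 11/2)² = (27/2)² = 729/4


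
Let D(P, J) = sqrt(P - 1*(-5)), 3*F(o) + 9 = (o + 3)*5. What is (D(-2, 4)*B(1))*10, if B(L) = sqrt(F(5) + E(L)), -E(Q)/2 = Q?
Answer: 50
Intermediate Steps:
F(o) = 2 + 5*o/3 (F(o) = -3 + ((o + 3)*5)/3 = -3 + ((3 + o)*5)/3 = -3 + (15 + 5*o)/3 = -3 + (5 + 5*o/3) = 2 + 5*o/3)
E(Q) = -2*Q
B(L) = sqrt(31/3 - 2*L) (B(L) = sqrt((2 + (5/3)*5) - 2*L) = sqrt((2 + 25/3) - 2*L) = sqrt(31/3 - 2*L))
D(P, J) = sqrt(5 + P) (D(P, J) = sqrt(P + 5) = sqrt(5 + P))
(D(-2, 4)*B(1))*10 = (sqrt(5 - 2)*(sqrt(93 - 18*1)/3))*10 = (sqrt(3)*(sqrt(93 - 18)/3))*10 = (sqrt(3)*(sqrt(75)/3))*10 = (sqrt(3)*((5*sqrt(3))/3))*10 = (sqrt(3)*(5*sqrt(3)/3))*10 = 5*10 = 50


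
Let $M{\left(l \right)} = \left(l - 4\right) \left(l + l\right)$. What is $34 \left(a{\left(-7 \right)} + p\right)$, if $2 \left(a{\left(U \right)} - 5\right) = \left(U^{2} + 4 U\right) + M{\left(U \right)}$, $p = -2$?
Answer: $3077$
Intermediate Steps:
$M{\left(l \right)} = 2 l \left(-4 + l\right)$ ($M{\left(l \right)} = \left(-4 + l\right) 2 l = 2 l \left(-4 + l\right)$)
$a{\left(U \right)} = 5 + \frac{U^{2}}{2} + 2 U + U \left(-4 + U\right)$ ($a{\left(U \right)} = 5 + \frac{\left(U^{2} + 4 U\right) + 2 U \left(-4 + U\right)}{2} = 5 + \frac{U^{2} + 4 U + 2 U \left(-4 + U\right)}{2} = 5 + \left(\frac{U^{2}}{2} + 2 U + U \left(-4 + U\right)\right) = 5 + \frac{U^{2}}{2} + 2 U + U \left(-4 + U\right)$)
$34 \left(a{\left(-7 \right)} + p\right) = 34 \left(\left(5 - -14 + \frac{3 \left(-7\right)^{2}}{2}\right) - 2\right) = 34 \left(\left(5 + 14 + \frac{3}{2} \cdot 49\right) - 2\right) = 34 \left(\left(5 + 14 + \frac{147}{2}\right) - 2\right) = 34 \left(\frac{185}{2} - 2\right) = 34 \cdot \frac{181}{2} = 3077$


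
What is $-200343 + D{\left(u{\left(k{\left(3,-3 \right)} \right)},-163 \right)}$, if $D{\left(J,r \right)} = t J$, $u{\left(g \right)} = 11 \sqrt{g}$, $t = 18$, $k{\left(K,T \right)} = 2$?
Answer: $-200343 + 198 \sqrt{2} \approx -2.0006 \cdot 10^{5}$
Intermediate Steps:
$D{\left(J,r \right)} = 18 J$
$-200343 + D{\left(u{\left(k{\left(3,-3 \right)} \right)},-163 \right)} = -200343 + 18 \cdot 11 \sqrt{2} = -200343 + 198 \sqrt{2}$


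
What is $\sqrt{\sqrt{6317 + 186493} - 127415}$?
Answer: $\sqrt{-127415 + \sqrt{192810}} \approx 356.34 i$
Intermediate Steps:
$\sqrt{\sqrt{6317 + 186493} - 127415} = \sqrt{\sqrt{192810} - 127415} = \sqrt{-127415 + \sqrt{192810}}$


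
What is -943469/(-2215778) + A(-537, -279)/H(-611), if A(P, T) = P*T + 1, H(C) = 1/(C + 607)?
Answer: -1327905948819/2215778 ≈ -5.9930e+5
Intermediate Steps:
H(C) = 1/(607 + C)
A(P, T) = 1 + P*T
-943469/(-2215778) + A(-537, -279)/H(-611) = -943469/(-2215778) + (1 - 537*(-279))/(1/(607 - 611)) = -943469*(-1/2215778) + (1 + 149823)/(1/(-4)) = 943469/2215778 + 149824/(-¼) = 943469/2215778 + 149824*(-4) = 943469/2215778 - 599296 = -1327905948819/2215778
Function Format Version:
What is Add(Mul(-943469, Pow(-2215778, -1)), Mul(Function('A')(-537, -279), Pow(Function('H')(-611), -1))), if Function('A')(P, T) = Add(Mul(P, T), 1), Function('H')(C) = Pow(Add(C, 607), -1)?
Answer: Rational(-1327905948819, 2215778) ≈ -5.9930e+5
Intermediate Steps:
Function('H')(C) = Pow(Add(607, C), -1)
Function('A')(P, T) = Add(1, Mul(P, T))
Add(Mul(-943469, Pow(-2215778, -1)), Mul(Function('A')(-537, -279), Pow(Function('H')(-611), -1))) = Add(Mul(-943469, Pow(-2215778, -1)), Mul(Add(1, Mul(-537, -279)), Pow(Pow(Add(607, -611), -1), -1))) = Add(Mul(-943469, Rational(-1, 2215778)), Mul(Add(1, 149823), Pow(Pow(-4, -1), -1))) = Add(Rational(943469, 2215778), Mul(149824, Pow(Rational(-1, 4), -1))) = Add(Rational(943469, 2215778), Mul(149824, -4)) = Add(Rational(943469, 2215778), -599296) = Rational(-1327905948819, 2215778)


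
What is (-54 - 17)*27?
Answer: -1917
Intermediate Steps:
(-54 - 17)*27 = -71*27 = -1917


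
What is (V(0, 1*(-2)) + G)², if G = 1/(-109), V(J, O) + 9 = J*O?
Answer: 964324/11881 ≈ 81.165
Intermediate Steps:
V(J, O) = -9 + J*O
G = -1/109 ≈ -0.0091743
(V(0, 1*(-2)) + G)² = ((-9 + 0*(1*(-2))) - 1/109)² = ((-9 + 0*(-2)) - 1/109)² = ((-9 + 0) - 1/109)² = (-9 - 1/109)² = (-982/109)² = 964324/11881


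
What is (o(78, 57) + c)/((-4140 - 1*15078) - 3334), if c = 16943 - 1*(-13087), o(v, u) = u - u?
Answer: -15015/11276 ≈ -1.3316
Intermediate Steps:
o(v, u) = 0
c = 30030 (c = 16943 + 13087 = 30030)
(o(78, 57) + c)/((-4140 - 1*15078) - 3334) = (0 + 30030)/((-4140 - 1*15078) - 3334) = 30030/((-4140 - 15078) - 3334) = 30030/(-19218 - 3334) = 30030/(-22552) = 30030*(-1/22552) = -15015/11276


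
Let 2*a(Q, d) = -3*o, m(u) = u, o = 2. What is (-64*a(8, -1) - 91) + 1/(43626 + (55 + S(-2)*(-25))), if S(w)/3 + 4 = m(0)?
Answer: 4442082/43981 ≈ 101.00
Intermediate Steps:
S(w) = -12 (S(w) = -12 + 3*0 = -12 + 0 = -12)
a(Q, d) = -3 (a(Q, d) = (-3*2)/2 = (1/2)*(-6) = -3)
(-64*a(8, -1) - 91) + 1/(43626 + (55 + S(-2)*(-25))) = (-64*(-3) - 91) + 1/(43626 + (55 - 12*(-25))) = (192 - 91) + 1/(43626 + (55 + 300)) = 101 + 1/(43626 + 355) = 101 + 1/43981 = 4442082/43981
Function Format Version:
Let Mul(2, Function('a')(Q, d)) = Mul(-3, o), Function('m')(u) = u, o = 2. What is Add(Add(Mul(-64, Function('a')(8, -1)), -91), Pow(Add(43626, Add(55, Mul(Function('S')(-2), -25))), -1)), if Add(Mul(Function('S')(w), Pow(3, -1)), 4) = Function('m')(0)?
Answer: Rational(4442082, 43981) ≈ 101.00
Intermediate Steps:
Function('S')(w) = -12 (Function('S')(w) = Add(-12, Mul(3, 0)) = Add(-12, 0) = -12)
Function('a')(Q, d) = -3 (Function('a')(Q, d) = Mul(Rational(1, 2), Mul(-3, 2)) = Mul(Rational(1, 2), -6) = -3)
Add(Add(Mul(-64, Function('a')(8, -1)), -91), Pow(Add(43626, Add(55, Mul(Function('S')(-2), -25))), -1)) = Add(Add(Mul(-64, -3), -91), Pow(Add(43626, Add(55, Mul(-12, -25))), -1)) = Add(Add(192, -91), Pow(Add(43626, Add(55, 300)), -1)) = Add(101, Pow(Add(43626, 355), -1)) = Add(101, Pow(43981, -1)) = Add(101, Rational(1, 43981)) = Rational(4442082, 43981)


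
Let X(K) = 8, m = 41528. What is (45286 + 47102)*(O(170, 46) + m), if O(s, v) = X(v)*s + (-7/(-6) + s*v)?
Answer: 4684918490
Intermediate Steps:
O(s, v) = 7/6 + 8*s + s*v (O(s, v) = 8*s + (-7/(-6) + s*v) = 8*s + (-7*(-1/6) + s*v) = 8*s + (7/6 + s*v) = 7/6 + 8*s + s*v)
(45286 + 47102)*(O(170, 46) + m) = (45286 + 47102)*((7/6 + 8*170 + 170*46) + 41528) = 92388*((7/6 + 1360 + 7820) + 41528) = 92388*(55087/6 + 41528) = 92388*(304255/6) = 4684918490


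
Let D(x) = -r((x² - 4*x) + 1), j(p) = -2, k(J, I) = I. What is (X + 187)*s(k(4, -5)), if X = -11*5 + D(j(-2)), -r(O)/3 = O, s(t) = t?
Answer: -855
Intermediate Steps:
r(O) = -3*O
D(x) = 3 - 12*x + 3*x² (D(x) = -(-3)*((x² - 4*x) + 1) = -(-3)*(1 + x² - 4*x) = -(-3 - 3*x² + 12*x) = 3 - 12*x + 3*x²)
X = -16 (X = -11*5 + (3 - 12*(-2) + 3*(-2)²) = -55 + (3 + 24 + 3*4) = -55 + (3 + 24 + 12) = -55 + 39 = -16)
(X + 187)*s(k(4, -5)) = (-16 + 187)*(-5) = 171*(-5) = -855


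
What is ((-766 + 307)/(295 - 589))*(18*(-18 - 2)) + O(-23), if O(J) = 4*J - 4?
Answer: -32244/49 ≈ -658.04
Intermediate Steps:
O(J) = -4 + 4*J
((-766 + 307)/(295 - 589))*(18*(-18 - 2)) + O(-23) = ((-766 + 307)/(295 - 589))*(18*(-18 - 2)) + (-4 + 4*(-23)) = (-459/(-294))*(18*(-20)) + (-4 - 92) = -459*(-1/294)*(-360) - 96 = (153/98)*(-360) - 96 = -27540/49 - 96 = -32244/49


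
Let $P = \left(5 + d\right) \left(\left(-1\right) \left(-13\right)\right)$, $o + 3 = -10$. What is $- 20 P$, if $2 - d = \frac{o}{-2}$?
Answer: $-130$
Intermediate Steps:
$o = -13$ ($o = -3 - 10 = -13$)
$d = - \frac{9}{2}$ ($d = 2 - - \frac{13}{-2} = 2 - \left(-13\right) \left(- \frac{1}{2}\right) = 2 - \frac{13}{2} = - \frac{9}{2} \approx -4.5$)
$P = \frac{13}{2}$ ($P = \left(5 - \frac{9}{2}\right) \left(\left(-1\right) \left(-13\right)\right) = \frac{1}{2} \cdot 13 = \frac{13}{2} \approx 6.5$)
$- 20 P = \left(-20\right) \frac{13}{2} = -130$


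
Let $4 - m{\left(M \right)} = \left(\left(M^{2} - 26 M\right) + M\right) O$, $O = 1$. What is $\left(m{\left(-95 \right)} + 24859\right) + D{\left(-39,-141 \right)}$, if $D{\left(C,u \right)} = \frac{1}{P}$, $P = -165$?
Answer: $\frac{2221394}{165} \approx 13463.0$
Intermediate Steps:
$D{\left(C,u \right)} = - \frac{1}{165}$ ($D{\left(C,u \right)} = \frac{1}{-165} = - \frac{1}{165}$)
$m{\left(M \right)} = 4 - M^{2} + 25 M$ ($m{\left(M \right)} = 4 - \left(\left(M^{2} - 26 M\right) + M\right) 1 = 4 - \left(M^{2} - 25 M\right) 1 = 4 - \left(M^{2} - 25 M\right) = 4 - M^{2} + 25 M$)
$\left(m{\left(-95 \right)} + 24859\right) + D{\left(-39,-141 \right)} = \left(\left(4 - \left(-95\right)^{2} + 25 \left(-95\right)\right) + 24859\right) - \frac{1}{165} = \left(\left(4 - 9025 - 2375\right) + 24859\right) - \frac{1}{165} = \left(-11396 + 24859\right) - \frac{1}{165} = 13463 - \frac{1}{165} = \frac{2221394}{165}$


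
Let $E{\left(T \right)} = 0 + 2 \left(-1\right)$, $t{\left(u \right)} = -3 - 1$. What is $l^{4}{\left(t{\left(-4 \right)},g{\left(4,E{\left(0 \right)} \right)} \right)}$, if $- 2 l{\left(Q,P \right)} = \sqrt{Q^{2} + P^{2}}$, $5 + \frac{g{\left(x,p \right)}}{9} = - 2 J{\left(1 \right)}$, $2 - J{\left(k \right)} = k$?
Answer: $\frac{15880225}{16} \approx 9.9251 \cdot 10^{5}$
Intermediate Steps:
$t{\left(u \right)} = -4$ ($t{\left(u \right)} = -3 - 1 = -4$)
$J{\left(k \right)} = 2 - k$
$E{\left(T \right)} = -2$ ($E{\left(T \right)} = 0 - 2 = -2$)
$g{\left(x,p \right)} = -63$ ($g{\left(x,p \right)} = -45 + 9 \left(- 2 \left(2 - 1\right)\right) = -45 + 9 \left(\left(-2\right) 1\right) = -45 + 9 \left(-2\right) = -45 - 18 = -63$)
$l{\left(Q,P \right)} = - \frac{\sqrt{P^{2} + Q^{2}}}{2}$ ($l{\left(Q,P \right)} = - \frac{\sqrt{Q^{2} + P^{2}}}{2} = - \frac{\sqrt{P^{2} + Q^{2}}}{2}$)
$l^{4}{\left(t{\left(-4 \right)},g{\left(4,E{\left(0 \right)} \right)} \right)} = \left(- \frac{\sqrt{\left(-63\right)^{2} + \left(-4\right)^{2}}}{2}\right)^{4} = \left(- \frac{\sqrt{3969 + 16}}{2}\right)^{4} = \left(- \frac{\sqrt{3985}}{2}\right)^{4} = \frac{15880225}{16}$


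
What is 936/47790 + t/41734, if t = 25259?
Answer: 69232813/110803770 ≈ 0.62482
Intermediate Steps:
936/47790 + t/41734 = 936/47790 + 25259/41734 = 936*(1/47790) + 25259*(1/41734) = 52/2655 + 25259/41734 = 69232813/110803770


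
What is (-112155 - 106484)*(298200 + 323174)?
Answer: -135856589986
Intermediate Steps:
(-112155 - 106484)*(298200 + 323174) = -218639*621374 = -135856589986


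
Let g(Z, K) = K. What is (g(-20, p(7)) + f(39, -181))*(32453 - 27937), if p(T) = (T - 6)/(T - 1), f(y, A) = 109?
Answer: 1478990/3 ≈ 4.9300e+5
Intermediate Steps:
p(T) = (-6 + T)/(-1 + T)
(g(-20, p(7)) + f(39, -181))*(32453 - 27937) = ((-6 + 7)/(-1 + 7) + 109)*(32453 - 27937) = (1/6 + 109)*4516 = ((⅙)*1 + 109)*4516 = (⅙ + 109)*4516 = (655/6)*4516 = 1478990/3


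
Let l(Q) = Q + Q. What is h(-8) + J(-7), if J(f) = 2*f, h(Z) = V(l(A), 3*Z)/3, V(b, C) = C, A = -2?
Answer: -22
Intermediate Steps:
l(Q) = 2*Q
h(Z) = Z (h(Z) = (3*Z)/3 = (3*Z)*(1/3) = Z)
h(-8) + J(-7) = -8 + 2*(-7) = -8 - 14 = -22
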